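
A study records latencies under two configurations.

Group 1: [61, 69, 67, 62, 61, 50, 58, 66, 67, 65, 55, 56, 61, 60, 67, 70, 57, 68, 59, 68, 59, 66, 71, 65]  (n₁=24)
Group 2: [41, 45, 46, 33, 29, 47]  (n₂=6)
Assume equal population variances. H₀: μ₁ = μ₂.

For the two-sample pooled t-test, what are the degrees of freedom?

degrees of freedom = 28

df = n₁ + n₂ − 2 = 24 + 6 − 2 = 28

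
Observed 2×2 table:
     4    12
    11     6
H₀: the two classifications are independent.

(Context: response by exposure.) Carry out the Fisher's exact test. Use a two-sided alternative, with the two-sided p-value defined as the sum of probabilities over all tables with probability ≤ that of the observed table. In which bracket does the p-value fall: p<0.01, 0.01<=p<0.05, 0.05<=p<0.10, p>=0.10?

Margins: r₁=16, r₂=17, c₁=15, c₂=18, n=33
p_obs = C(16,4)·C(17,11)/C(33,15); sum pmf over tables with pmf ≤ p_obs
p-value (two-sided) = 0.03664
→ bracket: 0.01<=p<0.05

p-value bracket: 0.01<=p<0.05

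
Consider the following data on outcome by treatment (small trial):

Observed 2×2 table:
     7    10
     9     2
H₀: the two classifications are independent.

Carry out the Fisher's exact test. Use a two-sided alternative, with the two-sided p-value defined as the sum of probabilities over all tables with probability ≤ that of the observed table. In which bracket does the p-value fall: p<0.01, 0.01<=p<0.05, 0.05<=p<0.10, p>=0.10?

Margins: r₁=17, r₂=11, c₁=16, c₂=12, n=28
p_obs = C(17,7)·C(11,9)/C(28,16); sum pmf over tables with pmf ≤ p_obs
p-value (two-sided) = 0.05403
→ bracket: 0.05<=p<0.10

p-value bracket: 0.05<=p<0.10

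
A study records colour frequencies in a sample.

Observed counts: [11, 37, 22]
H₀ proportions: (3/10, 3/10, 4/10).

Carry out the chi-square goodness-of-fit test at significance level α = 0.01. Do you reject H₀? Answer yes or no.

reject H₀: yes

n = 70; E_i = n·p_i = [21.00, 21.00, 28.00]
χ² = (11−21.00)²/21.00 + (37−21.00)²/21.00 + (22−28.00)²/28.00 = 18.2381
df = 2
p-value (upper-tail) = 0.00011
At α=0.01: p < α → reject H₀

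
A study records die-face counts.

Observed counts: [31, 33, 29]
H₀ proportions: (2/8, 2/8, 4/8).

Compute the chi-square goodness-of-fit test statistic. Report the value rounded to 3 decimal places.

n = 93; E_i = n·p_i = [23.25, 23.25, 46.50]
χ² = (31−23.25)²/23.25 + (33−23.25)²/23.25 + (29−46.50)²/46.50 = 13.2581
df = 2

test statistic = 13.258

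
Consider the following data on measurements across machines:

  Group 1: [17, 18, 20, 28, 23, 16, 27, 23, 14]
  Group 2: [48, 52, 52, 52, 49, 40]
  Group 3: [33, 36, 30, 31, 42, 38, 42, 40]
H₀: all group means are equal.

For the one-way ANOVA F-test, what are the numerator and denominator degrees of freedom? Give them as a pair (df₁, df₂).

degrees of freedom = [2, 20]

k = 3 groups, N = 23 total
df = (k−1, N−k) = (3−1, 23−3) = (2, 20)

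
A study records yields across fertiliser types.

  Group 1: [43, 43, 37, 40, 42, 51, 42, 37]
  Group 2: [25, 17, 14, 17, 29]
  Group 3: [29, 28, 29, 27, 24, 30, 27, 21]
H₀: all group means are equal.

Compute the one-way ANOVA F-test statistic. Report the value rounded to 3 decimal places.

Group means [41.88, 20.40, 26.88], grand mean 31.048
SSB = Σnᵢ(x̄ᵢ−x̄)² = 1644.002; SSW = ΣΣ(x−x̄ᵢ)² = 358.950
MSB = 1644.002/2 = 822.0012; MSW = 358.950/18 = 19.9417
F = MSB/MSW = 41.2203
df = (2, 18)

test statistic = 41.220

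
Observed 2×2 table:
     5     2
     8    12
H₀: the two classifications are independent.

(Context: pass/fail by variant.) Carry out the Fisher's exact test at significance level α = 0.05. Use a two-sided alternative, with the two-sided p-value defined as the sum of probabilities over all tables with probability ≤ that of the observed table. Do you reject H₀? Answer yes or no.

Margins: r₁=7, r₂=20, c₁=13, c₂=14, n=27
p_obs = C(7,5)·C(20,8)/C(27,13); sum pmf over tables with pmf ≤ p_obs
p-value (two-sided) = 0.20870
At α=0.05: p ≥ α → fail to reject H₀

reject H₀: no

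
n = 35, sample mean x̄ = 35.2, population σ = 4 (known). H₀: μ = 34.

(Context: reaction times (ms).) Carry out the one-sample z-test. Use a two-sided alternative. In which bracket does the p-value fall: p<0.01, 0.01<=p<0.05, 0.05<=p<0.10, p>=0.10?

SE = σ/√n = 4/√35 = 0.6761
z = (x̄−μ₀)/SE = (35.2−34)/0.6761 = 1.7748
p-value (two-sided) = 0.07593
→ bracket: 0.05<=p<0.10

p-value bracket: 0.05<=p<0.10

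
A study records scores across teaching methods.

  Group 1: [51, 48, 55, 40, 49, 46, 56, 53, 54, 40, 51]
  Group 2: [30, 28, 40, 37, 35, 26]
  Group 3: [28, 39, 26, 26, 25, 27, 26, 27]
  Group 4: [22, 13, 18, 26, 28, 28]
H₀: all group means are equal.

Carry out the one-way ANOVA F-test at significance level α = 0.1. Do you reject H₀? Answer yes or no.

Group means [49.36, 32.67, 28.00, 22.50], grand mean 35.419
SSB = Σnᵢ(x̄ᵢ−x̄)² = 3626.170; SSW = ΣΣ(x−x̄ᵢ)² = 783.379
MSB = 3626.170/3 = 1208.7232; MSW = 783.379/27 = 29.0140
F = MSB/MSW = 41.6600
df = (3, 27)
p-value (upper-tail) = 0.00000
At α=0.1: p < α → reject H₀

reject H₀: yes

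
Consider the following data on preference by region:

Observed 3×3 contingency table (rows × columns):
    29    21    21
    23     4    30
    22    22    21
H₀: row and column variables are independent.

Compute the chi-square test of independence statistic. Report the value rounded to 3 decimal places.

test statistic = 15.915

Row totals [71, 57, 65], col totals [74, 47, 72], n=193
χ² = (29−27.22)²/27.22 + (21−17.29)²/17.29 + (21−26.49)²/26.49 + (23−21.85)²/21.85 + (4−13.88)²/13.88 + (30−21.26)²/21.26 + (22−24.92)²/24.92 + (22−15.83)²/15.83 + (21−24.25)²/24.25 = 15.9147
df = 4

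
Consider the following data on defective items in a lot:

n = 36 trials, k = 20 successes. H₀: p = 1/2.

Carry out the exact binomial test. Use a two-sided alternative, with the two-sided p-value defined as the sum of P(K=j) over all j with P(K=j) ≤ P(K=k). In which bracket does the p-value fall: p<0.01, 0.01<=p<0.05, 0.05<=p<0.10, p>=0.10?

Exact binomial: n=36, k=20, p₀=1/2=0.5000
P(X=j) = C(n,j)·p₀^j·(1−p₀)^(n−j); p = Σ P(X=j) over j with P(X=j) ≤ P(X=20)
p-value (two-sided) = 0.61772
→ bracket: p>=0.10

p-value bracket: p>=0.10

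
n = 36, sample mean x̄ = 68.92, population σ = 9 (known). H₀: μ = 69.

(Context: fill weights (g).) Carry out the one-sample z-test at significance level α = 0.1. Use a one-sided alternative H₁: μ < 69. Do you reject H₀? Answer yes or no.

reject H₀: no

SE = σ/√n = 9/√36 = 1.5000
z = (x̄−μ₀)/SE = (68.92−69)/1.5000 = -0.0533
p-value (one-sided, H₁ less) = 0.47873
At α=0.1: p ≥ α → fail to reject H₀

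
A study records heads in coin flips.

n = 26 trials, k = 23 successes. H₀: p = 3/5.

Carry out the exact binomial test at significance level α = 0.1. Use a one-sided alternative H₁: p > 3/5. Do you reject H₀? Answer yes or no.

reject H₀: yes

Exact binomial: n=26, k=23, p₀=3/5=0.6000
P(X≥23) from Σ C(n,i)·p₀^i·(1−p₀)^(n−i)
p-value (one-sided, H₁ greater) = 0.00159
At α=0.1: p < α → reject H₀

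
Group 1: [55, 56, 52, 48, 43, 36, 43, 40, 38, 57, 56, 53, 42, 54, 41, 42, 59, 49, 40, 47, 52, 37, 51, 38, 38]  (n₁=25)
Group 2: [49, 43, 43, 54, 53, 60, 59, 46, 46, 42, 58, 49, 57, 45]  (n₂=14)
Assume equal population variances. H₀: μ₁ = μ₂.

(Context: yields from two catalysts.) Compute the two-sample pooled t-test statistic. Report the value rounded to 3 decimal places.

test statistic = -1.531

x̄₁=46.680, s₁=7.370, n₁=25
x̄₂=50.286, s₂=6.438, n₂=14
s_p² = [24·7.370² + 13·6.438²]/37 = 49.7918
SE = √(s_p²·(1/25+1/14)) = 2.3555
t = (46.680−50.286)/2.3555 = -1.5308
df = 37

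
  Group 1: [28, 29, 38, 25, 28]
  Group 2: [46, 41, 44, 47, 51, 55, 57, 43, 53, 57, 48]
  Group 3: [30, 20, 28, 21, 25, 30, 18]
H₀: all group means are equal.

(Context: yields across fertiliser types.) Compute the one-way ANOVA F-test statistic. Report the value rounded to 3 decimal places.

Group means [29.60, 49.27, 24.57], grand mean 37.478
SSB = Σnᵢ(x̄ᵢ−x̄)² = 3006.643; SSW = ΣΣ(x−x̄ᵢ)² = 567.096
MSB = 3006.643/2 = 1503.3215; MSW = 567.096/20 = 28.3548
F = MSB/MSW = 53.0182
df = (2, 20)

test statistic = 53.018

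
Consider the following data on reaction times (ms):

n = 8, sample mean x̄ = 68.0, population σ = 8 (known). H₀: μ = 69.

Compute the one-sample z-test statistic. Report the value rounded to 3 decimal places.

SE = σ/√n = 8/√8 = 2.8284
z = (x̄−μ₀)/SE = (68.0−69)/2.8284 = -0.3536

test statistic = -0.354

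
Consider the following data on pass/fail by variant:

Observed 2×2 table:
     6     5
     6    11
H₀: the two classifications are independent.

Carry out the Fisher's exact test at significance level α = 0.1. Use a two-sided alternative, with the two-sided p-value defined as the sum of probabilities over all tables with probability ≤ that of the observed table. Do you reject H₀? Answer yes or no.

Margins: r₁=11, r₂=17, c₁=12, c₂=16, n=28
p_obs = C(11,6)·C(17,6)/C(28,12); sum pmf over tables with pmf ≤ p_obs
p-value (two-sided) = 0.44095
At α=0.1: p ≥ α → fail to reject H₀

reject H₀: no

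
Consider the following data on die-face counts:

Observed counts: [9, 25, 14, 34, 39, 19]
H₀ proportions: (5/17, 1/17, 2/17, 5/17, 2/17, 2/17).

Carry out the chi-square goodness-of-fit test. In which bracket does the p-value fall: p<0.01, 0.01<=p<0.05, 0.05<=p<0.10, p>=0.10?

n = 140; E_i = n·p_i = [41.18, 8.24, 16.47, 41.18, 16.47, 16.47]
χ² = (9−41.18)²/41.18 + (25−8.24)²/8.24 + (14−16.47)²/16.47 + (34−41.18)²/41.18 + (39−16.47)²/16.47 + (19−16.47)²/16.47 = 92.0986
df = 5
p-value (upper-tail) = 0.00000
→ bracket: p<0.01

p-value bracket: p<0.01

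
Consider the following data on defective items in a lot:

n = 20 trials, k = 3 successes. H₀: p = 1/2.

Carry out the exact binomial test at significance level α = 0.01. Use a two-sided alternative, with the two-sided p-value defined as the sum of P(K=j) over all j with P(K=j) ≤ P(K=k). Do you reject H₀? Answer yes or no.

reject H₀: yes

Exact binomial: n=20, k=3, p₀=1/2=0.5000
P(X=j) = C(n,j)·p₀^j·(1−p₀)^(n−j); p = Σ P(X=j) over j with P(X=j) ≤ P(X=3)
p-value (two-sided) = 0.00258
At α=0.01: p < α → reject H₀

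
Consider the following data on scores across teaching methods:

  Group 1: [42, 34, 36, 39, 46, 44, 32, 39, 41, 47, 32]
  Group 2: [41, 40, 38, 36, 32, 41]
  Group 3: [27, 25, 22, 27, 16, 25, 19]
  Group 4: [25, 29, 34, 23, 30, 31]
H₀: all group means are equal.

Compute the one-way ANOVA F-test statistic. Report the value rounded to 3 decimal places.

Group means [39.27, 38.00, 23.00, 28.67], grand mean 33.100
SSB = Σnᵢ(x̄ᵢ−x̄)² = 1395.185; SSW = ΣΣ(x−x̄ᵢ)² = 531.515
MSB = 1395.185/3 = 465.0616; MSW = 531.515/26 = 20.4429
F = MSB/MSW = 22.7493
df = (3, 26)

test statistic = 22.749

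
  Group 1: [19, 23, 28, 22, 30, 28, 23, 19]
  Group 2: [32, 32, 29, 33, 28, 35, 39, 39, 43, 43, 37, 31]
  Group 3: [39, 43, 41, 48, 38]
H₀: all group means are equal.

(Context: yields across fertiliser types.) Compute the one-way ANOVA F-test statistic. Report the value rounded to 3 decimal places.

test statistic = 25.239

Group means [24.00, 35.08, 41.80], grand mean 32.880
SSB = Σnᵢ(x̄ᵢ−x̄)² = 1086.923; SSW = ΣΣ(x−x̄ᵢ)² = 473.717
MSB = 1086.923/2 = 543.4617; MSW = 473.717/22 = 21.5326
F = MSB/MSW = 25.2390
df = (2, 22)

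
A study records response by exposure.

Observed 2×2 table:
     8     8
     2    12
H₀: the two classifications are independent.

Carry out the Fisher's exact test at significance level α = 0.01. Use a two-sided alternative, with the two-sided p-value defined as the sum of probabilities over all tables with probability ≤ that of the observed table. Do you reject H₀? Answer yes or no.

Margins: r₁=16, r₂=14, c₁=10, c₂=20, n=30
p_obs = C(16,8)·C(14,2)/C(30,10); sum pmf over tables with pmf ≤ p_obs
p-value (two-sided) = 0.05767
At α=0.01: p ≥ α → fail to reject H₀

reject H₀: no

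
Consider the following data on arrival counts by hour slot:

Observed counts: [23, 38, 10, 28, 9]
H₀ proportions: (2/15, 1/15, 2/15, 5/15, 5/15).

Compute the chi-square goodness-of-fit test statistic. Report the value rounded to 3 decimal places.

test statistic = 160.264

n = 108; E_i = n·p_i = [14.40, 7.20, 14.40, 36.00, 36.00]
χ² = (23−14.40)²/14.40 + (38−7.20)²/7.20 + (10−14.40)²/14.40 + (28−36.00)²/36.00 + (9−36.00)²/36.00 = 160.2639
df = 4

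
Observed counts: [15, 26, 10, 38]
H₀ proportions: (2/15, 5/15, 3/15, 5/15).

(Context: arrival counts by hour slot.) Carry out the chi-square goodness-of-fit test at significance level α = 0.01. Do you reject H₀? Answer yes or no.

n = 89; E_i = n·p_i = [11.87, 29.67, 17.80, 29.67]
χ² = (15−11.87)²/11.87 + (26−29.67)²/29.67 + (10−17.80)²/17.80 + (38−29.67)²/29.67 = 7.0393
df = 3
p-value (upper-tail) = 0.07065
At α=0.01: p ≥ α → fail to reject H₀

reject H₀: no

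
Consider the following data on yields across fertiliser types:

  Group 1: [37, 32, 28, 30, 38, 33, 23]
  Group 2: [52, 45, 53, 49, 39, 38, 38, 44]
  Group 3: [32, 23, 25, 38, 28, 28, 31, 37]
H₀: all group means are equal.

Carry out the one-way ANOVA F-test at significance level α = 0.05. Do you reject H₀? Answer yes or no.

reject H₀: yes

Group means [31.57, 44.75, 30.25], grand mean 35.696
SSB = Σnᵢ(x̄ᵢ−x̄)² = 1012.155; SSW = ΣΣ(x−x̄ᵢ)² = 624.714
MSB = 1012.155/2 = 506.0776; MSW = 624.714/20 = 31.2357
F = MSB/MSW = 16.2019
df = (2, 20)
p-value (upper-tail) = 0.00007
At α=0.05: p < α → reject H₀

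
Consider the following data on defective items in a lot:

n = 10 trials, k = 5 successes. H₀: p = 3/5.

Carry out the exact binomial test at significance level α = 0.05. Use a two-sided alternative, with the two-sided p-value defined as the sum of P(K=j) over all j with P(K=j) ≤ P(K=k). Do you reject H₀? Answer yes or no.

reject H₀: no

Exact binomial: n=10, k=5, p₀=3/5=0.6000
P(X=j) = C(n,j)·p₀^j·(1−p₀)^(n−j); p = Σ P(X=j) over j with P(X=j) ≤ P(X=5)
p-value (two-sided) = 0.53419
At α=0.05: p ≥ α → fail to reject H₀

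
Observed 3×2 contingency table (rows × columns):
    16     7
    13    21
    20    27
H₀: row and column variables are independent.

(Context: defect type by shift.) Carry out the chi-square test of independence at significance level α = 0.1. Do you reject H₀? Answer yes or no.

reject H₀: yes

Row totals [23, 34, 47], col totals [49, 55], n=104
χ² = (16−10.84)²/10.84 + (7−12.16)²/12.16 + (13−16.02)²/16.02 + (21−17.98)²/17.98 + (20−22.14)²/22.14 + (27−24.86)²/24.86 = 6.1209
df = 2
p-value (upper-tail) = 0.04687
At α=0.1: p < α → reject H₀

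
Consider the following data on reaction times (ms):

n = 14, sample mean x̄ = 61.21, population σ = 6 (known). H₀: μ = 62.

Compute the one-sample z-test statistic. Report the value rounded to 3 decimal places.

SE = σ/√n = 6/√14 = 1.6036
z = (x̄−μ₀)/SE = (61.21−62)/1.6036 = -0.4927

test statistic = -0.493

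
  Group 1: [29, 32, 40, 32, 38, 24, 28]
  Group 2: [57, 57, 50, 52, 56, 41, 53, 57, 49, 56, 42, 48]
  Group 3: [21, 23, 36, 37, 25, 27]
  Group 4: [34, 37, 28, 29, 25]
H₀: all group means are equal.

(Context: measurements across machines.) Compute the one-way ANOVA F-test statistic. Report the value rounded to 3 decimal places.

Group means [31.86, 51.50, 28.17, 30.60], grand mean 38.767
SSB = Σnᵢ(x̄ᵢ−x̄)² = 3287.476; SSW = ΣΣ(x−x̄ᵢ)² = 865.890
MSB = 3287.476/3 = 1095.8254; MSW = 865.890/26 = 33.3035
F = MSB/MSW = 32.9042
df = (3, 26)

test statistic = 32.904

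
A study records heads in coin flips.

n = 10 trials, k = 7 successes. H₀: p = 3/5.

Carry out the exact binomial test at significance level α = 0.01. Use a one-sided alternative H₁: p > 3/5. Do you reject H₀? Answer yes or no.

reject H₀: no

Exact binomial: n=10, k=7, p₀=3/5=0.6000
P(X≥7) from Σ C(n,i)·p₀^i·(1−p₀)^(n−i)
p-value (one-sided, H₁ greater) = 0.38228
At α=0.01: p ≥ α → fail to reject H₀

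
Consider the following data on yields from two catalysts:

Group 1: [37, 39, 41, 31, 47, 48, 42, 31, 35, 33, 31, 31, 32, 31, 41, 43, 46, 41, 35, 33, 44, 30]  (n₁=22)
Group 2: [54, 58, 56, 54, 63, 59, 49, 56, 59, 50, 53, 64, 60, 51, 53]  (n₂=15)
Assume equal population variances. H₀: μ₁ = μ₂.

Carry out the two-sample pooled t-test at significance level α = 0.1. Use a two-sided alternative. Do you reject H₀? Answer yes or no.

reject H₀: yes

x̄₁=37.364, s₁=5.996, n₁=22
x̄₂=55.933, s₂=4.527, n₂=15
s_p² = [21·5.996² + 14·4.527²]/35 = 29.7721
SE = √(s_p²·(1/22+1/15)) = 1.8270
t = (37.364−55.933)/1.8270 = -10.1638
df = 35
p-value (two-sided) = 0.00000
At α=0.1: p < α → reject H₀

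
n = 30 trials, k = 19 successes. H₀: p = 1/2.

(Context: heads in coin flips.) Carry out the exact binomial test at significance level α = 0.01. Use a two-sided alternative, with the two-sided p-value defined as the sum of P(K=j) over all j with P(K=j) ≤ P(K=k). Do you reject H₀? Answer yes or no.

Exact binomial: n=30, k=19, p₀=1/2=0.5000
P(X=j) = C(n,j)·p₀^j·(1−p₀)^(n−j); p = Σ P(X=j) over j with P(X=j) ≤ P(X=19)
p-value (two-sided) = 0.20049
At α=0.01: p ≥ α → fail to reject H₀

reject H₀: no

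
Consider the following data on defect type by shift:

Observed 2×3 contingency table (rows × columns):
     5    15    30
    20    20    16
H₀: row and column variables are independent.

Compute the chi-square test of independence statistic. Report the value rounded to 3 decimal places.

test statistic = 13.679

Row totals [50, 56], col totals [25, 35, 46], n=106
χ² = (5−11.79)²/11.79 + (15−16.51)²/16.51 + (30−21.70)²/21.70 + (20−13.21)²/13.21 + (20−18.49)²/18.49 + (16−24.30)²/24.30 = 13.6794
df = 2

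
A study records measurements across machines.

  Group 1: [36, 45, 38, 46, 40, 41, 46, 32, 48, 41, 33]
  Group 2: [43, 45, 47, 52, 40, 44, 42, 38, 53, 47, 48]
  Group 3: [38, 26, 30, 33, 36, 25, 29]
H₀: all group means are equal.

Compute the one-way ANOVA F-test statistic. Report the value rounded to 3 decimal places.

Group means [40.55, 45.36, 31.00], grand mean 40.069
SSB = Σnᵢ(x̄ᵢ−x̄)² = 886.589; SSW = ΣΣ(x−x̄ᵢ)² = 653.273
MSB = 886.589/2 = 443.2947; MSW = 653.273/26 = 25.1259
F = MSB/MSW = 17.6430
df = (2, 26)

test statistic = 17.643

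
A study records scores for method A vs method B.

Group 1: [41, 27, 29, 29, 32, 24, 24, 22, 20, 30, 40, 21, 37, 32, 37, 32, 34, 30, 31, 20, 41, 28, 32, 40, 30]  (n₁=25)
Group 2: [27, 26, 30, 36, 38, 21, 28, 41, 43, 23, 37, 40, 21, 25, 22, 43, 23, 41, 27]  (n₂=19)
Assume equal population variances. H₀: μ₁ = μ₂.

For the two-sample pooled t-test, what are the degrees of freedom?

degrees of freedom = 42

df = n₁ + n₂ − 2 = 25 + 19 − 2 = 42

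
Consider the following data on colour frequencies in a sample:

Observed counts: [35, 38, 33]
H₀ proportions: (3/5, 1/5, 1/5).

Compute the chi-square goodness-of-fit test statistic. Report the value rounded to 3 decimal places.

test statistic = 32.742

n = 106; E_i = n·p_i = [63.60, 21.20, 21.20]
χ² = (35−63.60)²/63.60 + (38−21.20)²/21.20 + (33−21.20)²/21.20 = 32.7421
df = 2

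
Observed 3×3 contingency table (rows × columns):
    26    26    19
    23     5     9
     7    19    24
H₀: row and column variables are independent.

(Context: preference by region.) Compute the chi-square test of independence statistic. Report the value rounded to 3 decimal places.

test statistic = 24.108

Row totals [71, 37, 50], col totals [56, 50, 52], n=158
χ² = (26−25.16)²/25.16 + (26−22.47)²/22.47 + (19−23.37)²/23.37 + (23−13.11)²/13.11 + (5−11.71)²/11.71 + (9−12.18)²/12.18 + (7−17.72)²/17.72 + (19−15.82)²/15.82 + (24−16.46)²/16.46 = 24.1080
df = 4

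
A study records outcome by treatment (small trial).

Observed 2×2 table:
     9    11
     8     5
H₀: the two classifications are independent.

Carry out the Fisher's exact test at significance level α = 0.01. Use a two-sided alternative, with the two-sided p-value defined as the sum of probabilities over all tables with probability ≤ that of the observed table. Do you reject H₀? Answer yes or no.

reject H₀: no

Margins: r₁=20, r₂=13, c₁=17, c₂=16, n=33
p_obs = C(20,9)·C(13,8)/C(33,17); sum pmf over tables with pmf ≤ p_obs
p-value (two-sided) = 0.48127
At α=0.01: p ≥ α → fail to reject H₀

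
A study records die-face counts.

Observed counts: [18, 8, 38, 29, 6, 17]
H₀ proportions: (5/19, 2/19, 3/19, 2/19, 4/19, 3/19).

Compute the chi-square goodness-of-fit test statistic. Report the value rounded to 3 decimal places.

n = 116; E_i = n·p_i = [30.53, 12.21, 18.32, 12.21, 24.42, 18.32]
χ² = (18−30.53)²/30.53 + (8−12.21)²/12.21 + (38−18.32)²/18.32 + (29−12.21)²/12.21 + (6−24.42)²/24.42 + (17−18.32)²/18.32 = 64.8221
df = 5

test statistic = 64.822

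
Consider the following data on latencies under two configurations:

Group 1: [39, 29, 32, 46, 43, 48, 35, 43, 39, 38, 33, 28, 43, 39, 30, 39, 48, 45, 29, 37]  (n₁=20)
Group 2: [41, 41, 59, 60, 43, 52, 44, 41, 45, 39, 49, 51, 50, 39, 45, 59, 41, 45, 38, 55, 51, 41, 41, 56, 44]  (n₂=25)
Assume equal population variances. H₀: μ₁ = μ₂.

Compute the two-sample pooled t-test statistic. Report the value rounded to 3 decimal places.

x̄₁=38.150, s₁=6.442, n₁=20
x̄₂=46.800, s₂=6.898, n₂=25
s_p² = [19·6.442² + 24·6.898²]/43 = 44.8965
SE = √(s_p²·(1/20+1/25)) = 2.0101
t = (38.150−46.800)/2.0101 = -4.3032
df = 43

test statistic = -4.303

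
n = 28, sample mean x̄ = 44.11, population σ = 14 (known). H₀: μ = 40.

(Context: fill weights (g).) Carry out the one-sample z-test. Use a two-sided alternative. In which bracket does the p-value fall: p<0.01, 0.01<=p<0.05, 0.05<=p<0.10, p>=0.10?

SE = σ/√n = 14/√28 = 2.6458
z = (x̄−μ₀)/SE = (44.11−40)/2.6458 = 1.5534
p-value (two-sided) = 0.12032
→ bracket: p>=0.10

p-value bracket: p>=0.10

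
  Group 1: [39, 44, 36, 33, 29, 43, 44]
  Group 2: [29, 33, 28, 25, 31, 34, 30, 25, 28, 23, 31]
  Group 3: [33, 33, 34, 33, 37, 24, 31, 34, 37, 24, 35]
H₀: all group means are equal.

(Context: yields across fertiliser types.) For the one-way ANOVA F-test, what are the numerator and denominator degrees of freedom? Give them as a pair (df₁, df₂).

k = 3 groups, N = 29 total
df = (k−1, N−k) = (3−1, 29−3) = (2, 26)

degrees of freedom = [2, 26]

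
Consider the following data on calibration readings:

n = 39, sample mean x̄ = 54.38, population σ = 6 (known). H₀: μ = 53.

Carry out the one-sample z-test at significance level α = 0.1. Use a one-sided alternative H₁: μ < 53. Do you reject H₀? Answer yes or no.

reject H₀: no

SE = σ/√n = 6/√39 = 0.9608
z = (x̄−μ₀)/SE = (54.38−53)/0.9608 = 1.4363
p-value (one-sided, H₁ less) = 0.92455
At α=0.1: p ≥ α → fail to reject H₀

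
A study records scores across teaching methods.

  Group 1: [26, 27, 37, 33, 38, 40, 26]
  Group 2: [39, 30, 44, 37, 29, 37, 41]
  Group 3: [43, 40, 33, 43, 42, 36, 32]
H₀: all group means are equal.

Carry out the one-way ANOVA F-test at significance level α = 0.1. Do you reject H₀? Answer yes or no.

Group means [32.43, 36.71, 38.43], grand mean 35.857
SSB = Σnᵢ(x̄ᵢ−x̄)² = 133.714; SSW = ΣΣ(x−x̄ᵢ)² = 536.857
MSB = 133.714/2 = 66.8571; MSW = 536.857/18 = 29.8254
F = MSB/MSW = 2.2416
df = (2, 18)
p-value (upper-tail) = 0.13512
At α=0.1: p ≥ α → fail to reject H₀

reject H₀: no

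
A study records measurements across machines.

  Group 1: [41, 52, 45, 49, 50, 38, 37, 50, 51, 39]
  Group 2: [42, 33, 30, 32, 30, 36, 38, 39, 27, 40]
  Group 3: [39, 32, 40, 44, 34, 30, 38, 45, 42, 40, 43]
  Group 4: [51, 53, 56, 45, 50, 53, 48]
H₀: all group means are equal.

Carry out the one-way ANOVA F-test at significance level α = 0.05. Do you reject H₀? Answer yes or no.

Group means [45.20, 34.70, 38.82, 50.86], grand mean 41.632
SSB = Σnᵢ(x̄ᵢ−x̄)² = 1290.649; SSW = ΣΣ(x−x̄ᵢ)² = 864.194
MSB = 1290.649/3 = 430.2162; MSW = 864.194/34 = 25.4175
F = MSB/MSW = 16.9260
df = (3, 34)
p-value (upper-tail) = 0.00000
At α=0.05: p < α → reject H₀

reject H₀: yes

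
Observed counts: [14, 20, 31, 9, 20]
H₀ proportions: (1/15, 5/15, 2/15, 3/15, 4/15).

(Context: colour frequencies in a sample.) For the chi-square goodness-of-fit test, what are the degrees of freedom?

df = k − 1 = 5 − 1 = 4

degrees of freedom = 4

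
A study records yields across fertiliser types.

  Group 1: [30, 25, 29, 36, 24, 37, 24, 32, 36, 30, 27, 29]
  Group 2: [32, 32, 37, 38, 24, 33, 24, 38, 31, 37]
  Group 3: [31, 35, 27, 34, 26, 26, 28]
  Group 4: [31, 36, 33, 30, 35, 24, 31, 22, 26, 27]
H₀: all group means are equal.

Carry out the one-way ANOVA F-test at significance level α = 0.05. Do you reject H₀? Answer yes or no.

reject H₀: no

Group means [29.92, 32.60, 29.57, 29.50], grand mean 30.436
SSB = Σnᵢ(x̄ᵢ−x̄)² = 64.059; SSW = ΣΣ(x−x̄ᵢ)² = 761.531
MSB = 64.059/3 = 21.3529; MSW = 761.531/35 = 21.7580
F = MSB/MSW = 0.9814
df = (3, 35)
p-value (upper-tail) = 0.41267
At α=0.05: p ≥ α → fail to reject H₀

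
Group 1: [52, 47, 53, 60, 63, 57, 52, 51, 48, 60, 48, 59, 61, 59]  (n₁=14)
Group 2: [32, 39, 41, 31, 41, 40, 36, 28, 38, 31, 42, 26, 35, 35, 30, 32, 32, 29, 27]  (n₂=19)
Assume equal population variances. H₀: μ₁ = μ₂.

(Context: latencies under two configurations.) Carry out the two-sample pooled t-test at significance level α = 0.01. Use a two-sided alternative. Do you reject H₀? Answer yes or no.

reject H₀: yes

x̄₁=55.000, s₁=5.449, n₁=14
x̄₂=33.947, s₂=5.082, n₂=19
s_p² = [13·5.449² + 18·5.082²]/31 = 27.4499
SE = √(s_p²·(1/14+1/19)) = 1.8454
t = (55.000−33.947)/1.8454 = 11.4083
df = 31
p-value (two-sided) = 0.00000
At α=0.01: p < α → reject H₀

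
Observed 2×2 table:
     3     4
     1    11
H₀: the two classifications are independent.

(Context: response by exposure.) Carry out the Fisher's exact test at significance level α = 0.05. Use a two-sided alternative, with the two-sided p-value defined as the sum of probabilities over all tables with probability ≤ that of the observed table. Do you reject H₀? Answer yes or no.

reject H₀: no

Margins: r₁=7, r₂=12, c₁=4, c₂=15, n=19
p_obs = C(7,3)·C(12,1)/C(19,4); sum pmf over tables with pmf ≤ p_obs
p-value (two-sided) = 0.11739
At α=0.05: p ≥ α → fail to reject H₀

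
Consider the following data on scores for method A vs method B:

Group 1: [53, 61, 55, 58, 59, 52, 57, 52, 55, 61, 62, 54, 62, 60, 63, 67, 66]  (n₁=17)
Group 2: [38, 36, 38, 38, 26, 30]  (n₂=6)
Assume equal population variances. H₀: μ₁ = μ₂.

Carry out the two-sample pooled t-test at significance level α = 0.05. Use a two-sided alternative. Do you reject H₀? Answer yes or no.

reject H₀: yes

x̄₁=58.647, s₁=4.676, n₁=17
x̄₂=34.333, s₂=5.125, n₂=6
s_p² = [16·4.676² + 5·5.125²]/21 = 22.9150
SE = √(s_p²·(1/17+1/6)) = 2.2731
t = (58.647−34.333)/2.2731 = 10.6961
df = 21
p-value (two-sided) = 0.00000
At α=0.05: p < α → reject H₀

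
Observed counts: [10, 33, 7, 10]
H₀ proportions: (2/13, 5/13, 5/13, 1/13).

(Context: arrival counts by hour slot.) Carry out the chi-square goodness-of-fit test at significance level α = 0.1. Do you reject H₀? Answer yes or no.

reject H₀: yes

n = 60; E_i = n·p_i = [9.23, 23.08, 23.08, 4.62]
χ² = (10−9.23)²/9.23 + (33−23.08)²/23.08 + (7−23.08)²/23.08 + (10−4.62)²/4.62 = 21.8133
df = 3
p-value (upper-tail) = 0.00007
At α=0.1: p < α → reject H₀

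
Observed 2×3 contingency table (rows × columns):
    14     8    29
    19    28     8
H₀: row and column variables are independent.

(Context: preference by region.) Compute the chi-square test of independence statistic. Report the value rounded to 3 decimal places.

Row totals [51, 55], col totals [33, 36, 37], n=106
χ² = (14−15.88)²/15.88 + (8−17.32)²/17.32 + (29−17.80)²/17.80 + (19−17.12)²/17.12 + (28−18.68)²/18.68 + (8−19.20)²/19.20 = 23.6704
df = 2

test statistic = 23.670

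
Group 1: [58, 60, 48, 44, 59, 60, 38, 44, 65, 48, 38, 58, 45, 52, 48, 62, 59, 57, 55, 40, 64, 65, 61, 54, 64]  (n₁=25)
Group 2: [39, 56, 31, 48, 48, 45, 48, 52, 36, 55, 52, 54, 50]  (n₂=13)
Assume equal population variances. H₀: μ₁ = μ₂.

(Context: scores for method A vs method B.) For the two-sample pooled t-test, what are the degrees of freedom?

df = n₁ + n₂ − 2 = 25 + 13 − 2 = 36

degrees of freedom = 36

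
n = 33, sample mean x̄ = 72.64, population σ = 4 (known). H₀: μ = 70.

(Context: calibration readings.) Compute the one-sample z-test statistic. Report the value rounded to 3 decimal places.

test statistic = 3.791

SE = σ/√n = 4/√33 = 0.6963
z = (x̄−μ₀)/SE = (72.64−70)/0.6963 = 3.7914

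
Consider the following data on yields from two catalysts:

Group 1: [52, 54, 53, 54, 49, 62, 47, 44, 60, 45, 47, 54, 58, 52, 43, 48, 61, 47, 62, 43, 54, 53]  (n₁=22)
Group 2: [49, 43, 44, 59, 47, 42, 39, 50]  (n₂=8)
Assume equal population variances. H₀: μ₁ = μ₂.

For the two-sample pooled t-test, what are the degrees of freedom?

df = n₁ + n₂ − 2 = 22 + 8 − 2 = 28

degrees of freedom = 28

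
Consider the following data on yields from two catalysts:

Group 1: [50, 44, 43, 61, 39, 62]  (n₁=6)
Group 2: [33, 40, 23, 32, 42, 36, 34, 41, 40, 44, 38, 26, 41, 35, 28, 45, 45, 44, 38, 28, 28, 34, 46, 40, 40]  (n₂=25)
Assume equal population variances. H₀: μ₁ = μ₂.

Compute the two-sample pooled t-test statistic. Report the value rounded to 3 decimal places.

x̄₁=49.833, s₁=9.704, n₁=6
x̄₂=36.840, s₂=6.536, n₂=25
s_p² = [5·9.704² + 24·6.536²]/29 = 51.5929
SE = √(s_p²·(1/6+1/25)) = 3.2654
t = (49.833−36.840)/3.2654 = 3.9792
df = 29

test statistic = 3.979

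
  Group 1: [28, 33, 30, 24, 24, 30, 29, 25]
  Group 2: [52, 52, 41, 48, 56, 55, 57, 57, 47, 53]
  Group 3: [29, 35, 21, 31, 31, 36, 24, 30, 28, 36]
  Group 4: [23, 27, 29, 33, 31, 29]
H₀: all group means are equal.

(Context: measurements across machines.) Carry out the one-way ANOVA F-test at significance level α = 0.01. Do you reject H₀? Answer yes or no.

reject H₀: yes

Group means [27.88, 51.80, 30.10, 28.67], grand mean 35.706
SSB = Σnᵢ(x̄ᵢ−x̄)² = 3692.350; SSW = ΣΣ(x−x̄ᵢ)² = 592.708
MSB = 3692.350/3 = 1230.7835; MSW = 592.708/30 = 19.7569
F = MSB/MSW = 62.2962
df = (3, 30)
p-value (upper-tail) = 0.00000
At α=0.01: p < α → reject H₀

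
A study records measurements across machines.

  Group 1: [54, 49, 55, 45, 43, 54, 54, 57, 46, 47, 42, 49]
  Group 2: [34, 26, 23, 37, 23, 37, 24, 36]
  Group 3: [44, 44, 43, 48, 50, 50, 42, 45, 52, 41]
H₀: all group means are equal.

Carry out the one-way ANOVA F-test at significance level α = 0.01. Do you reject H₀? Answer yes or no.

reject H₀: yes

Group means [49.58, 30.00, 45.90], grand mean 43.133
SSB = Σnᵢ(x̄ᵢ−x̄)² = 1955.650; SSW = ΣΣ(x−x̄ᵢ)² = 715.817
MSB = 1955.650/2 = 977.8250; MSW = 715.817/27 = 26.5117
F = MSB/MSW = 36.8827
df = (2, 27)
p-value (upper-tail) = 0.00000
At α=0.01: p < α → reject H₀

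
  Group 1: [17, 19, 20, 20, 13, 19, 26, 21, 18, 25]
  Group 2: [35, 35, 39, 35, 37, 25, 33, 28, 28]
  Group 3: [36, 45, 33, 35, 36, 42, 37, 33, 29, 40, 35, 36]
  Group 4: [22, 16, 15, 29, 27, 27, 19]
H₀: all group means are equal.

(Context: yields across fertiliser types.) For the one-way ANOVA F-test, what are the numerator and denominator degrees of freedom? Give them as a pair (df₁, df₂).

degrees of freedom = [3, 34]

k = 4 groups, N = 38 total
df = (k−1, N−k) = (4−1, 38−4) = (3, 34)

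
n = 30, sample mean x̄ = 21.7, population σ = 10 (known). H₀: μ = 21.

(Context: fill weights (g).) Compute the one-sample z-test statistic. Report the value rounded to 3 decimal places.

SE = σ/√n = 10/√30 = 1.8257
z = (x̄−μ₀)/SE = (21.7−21)/1.8257 = 0.3834

test statistic = 0.383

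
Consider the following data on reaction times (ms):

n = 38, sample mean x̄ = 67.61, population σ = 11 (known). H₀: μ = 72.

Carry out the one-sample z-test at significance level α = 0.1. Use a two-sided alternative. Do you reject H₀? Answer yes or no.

SE = σ/√n = 11/√38 = 1.7844
z = (x̄−μ₀)/SE = (67.61−72)/1.7844 = -2.4602
p-value (two-sided) = 0.01389
At α=0.1: p < α → reject H₀

reject H₀: yes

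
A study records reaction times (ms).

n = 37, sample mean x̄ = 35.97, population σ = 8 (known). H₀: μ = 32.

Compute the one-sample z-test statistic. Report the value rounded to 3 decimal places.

test statistic = 3.019

SE = σ/√n = 8/√37 = 1.3152
z = (x̄−μ₀)/SE = (35.97−32)/1.3152 = 3.0186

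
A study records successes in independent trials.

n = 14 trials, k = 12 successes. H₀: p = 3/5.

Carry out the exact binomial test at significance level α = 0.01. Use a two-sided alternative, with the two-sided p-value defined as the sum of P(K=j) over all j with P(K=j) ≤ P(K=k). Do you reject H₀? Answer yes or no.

Exact binomial: n=14, k=12, p₀=3/5=0.6000
P(X=j) = C(n,j)·p₀^j·(1−p₀)^(n−j); p = Σ P(X=j) over j with P(X=j) ≤ P(X=12)
p-value (two-sided) = 0.05730
At α=0.01: p ≥ α → fail to reject H₀

reject H₀: no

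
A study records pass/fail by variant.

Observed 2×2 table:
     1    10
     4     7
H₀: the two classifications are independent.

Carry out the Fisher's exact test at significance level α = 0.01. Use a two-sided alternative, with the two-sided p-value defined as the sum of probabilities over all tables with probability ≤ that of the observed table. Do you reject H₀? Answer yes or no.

reject H₀: no

Margins: r₁=11, r₂=11, c₁=5, c₂=17, n=22
p_obs = C(11,1)·C(11,4)/C(22,5); sum pmf over tables with pmf ≤ p_obs
p-value (two-sided) = 0.31078
At α=0.01: p ≥ α → fail to reject H₀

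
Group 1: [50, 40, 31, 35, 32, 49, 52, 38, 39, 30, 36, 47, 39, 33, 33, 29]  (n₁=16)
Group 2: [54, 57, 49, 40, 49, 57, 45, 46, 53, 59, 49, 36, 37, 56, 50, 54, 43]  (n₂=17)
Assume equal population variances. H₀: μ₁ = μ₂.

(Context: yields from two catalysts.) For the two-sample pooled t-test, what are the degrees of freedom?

df = n₁ + n₂ − 2 = 16 + 17 − 2 = 31

degrees of freedom = 31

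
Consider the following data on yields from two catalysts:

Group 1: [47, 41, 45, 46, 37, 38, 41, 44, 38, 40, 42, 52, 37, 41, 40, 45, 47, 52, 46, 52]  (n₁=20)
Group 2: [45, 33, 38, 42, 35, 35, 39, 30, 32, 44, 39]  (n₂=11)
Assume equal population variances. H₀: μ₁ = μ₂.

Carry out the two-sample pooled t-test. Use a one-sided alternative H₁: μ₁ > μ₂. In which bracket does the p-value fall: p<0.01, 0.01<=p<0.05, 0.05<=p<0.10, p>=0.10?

p-value bracket: p<0.01

x̄₁=43.550, s₁=4.861, n₁=20
x̄₂=37.455, s₂=4.927, n₂=11
s_p² = [19·4.861² + 10·4.927²]/29 = 23.8509
SE = √(s_p²·(1/20+1/11)) = 1.8333
t = (43.550−37.455)/1.8333 = 3.3249
df = 29
p-value (one-sided, H₁ greater) = 0.00120
→ bracket: p<0.01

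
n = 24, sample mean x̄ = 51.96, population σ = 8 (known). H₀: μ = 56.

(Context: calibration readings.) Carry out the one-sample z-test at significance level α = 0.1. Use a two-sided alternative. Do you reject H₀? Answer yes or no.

SE = σ/√n = 8/√24 = 1.6330
z = (x̄−μ₀)/SE = (51.96−56)/1.6330 = -2.4740
p-value (two-sided) = 0.01336
At α=0.1: p < α → reject H₀

reject H₀: yes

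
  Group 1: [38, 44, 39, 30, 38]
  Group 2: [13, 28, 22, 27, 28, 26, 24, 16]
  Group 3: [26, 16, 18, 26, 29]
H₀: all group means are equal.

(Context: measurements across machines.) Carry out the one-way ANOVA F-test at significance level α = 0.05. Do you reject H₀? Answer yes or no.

Group means [37.80, 23.00, 23.00], grand mean 27.111
SSB = Σnᵢ(x̄ᵢ−x̄)² = 790.978; SSW = ΣΣ(x−x̄ᵢ)² = 454.800
MSB = 790.978/2 = 395.4889; MSW = 454.800/15 = 30.3200
F = MSB/MSW = 13.0438
df = (2, 15)
p-value (upper-tail) = 0.00052
At α=0.05: p < α → reject H₀

reject H₀: yes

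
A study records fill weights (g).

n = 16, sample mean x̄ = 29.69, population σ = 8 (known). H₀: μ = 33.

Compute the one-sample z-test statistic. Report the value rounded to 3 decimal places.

SE = σ/√n = 8/√16 = 2.0000
z = (x̄−μ₀)/SE = (29.69−33)/2.0000 = -1.6550

test statistic = -1.655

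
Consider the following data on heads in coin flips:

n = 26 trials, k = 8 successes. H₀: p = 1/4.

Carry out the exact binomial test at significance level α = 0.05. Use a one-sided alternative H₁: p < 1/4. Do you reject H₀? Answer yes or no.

Exact binomial: n=26, k=8, p₀=1/4=0.2500
P(X≤8) from Σ C(n,i)·p₀^i·(1−p₀)^(n−i)
p-value (one-sided, H₁ less) = 0.81955
At α=0.05: p ≥ α → fail to reject H₀

reject H₀: no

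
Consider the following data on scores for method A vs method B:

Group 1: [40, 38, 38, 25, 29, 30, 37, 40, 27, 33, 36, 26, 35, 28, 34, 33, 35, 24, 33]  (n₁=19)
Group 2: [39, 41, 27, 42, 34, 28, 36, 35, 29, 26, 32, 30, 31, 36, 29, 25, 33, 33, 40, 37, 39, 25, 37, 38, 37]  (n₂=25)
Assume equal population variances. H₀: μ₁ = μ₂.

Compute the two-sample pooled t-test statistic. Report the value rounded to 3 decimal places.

x̄₁=32.684, s₁=5.056, n₁=19
x̄₂=33.560, s₂=5.157, n₂=25
s_p² = [18·5.056² + 24·5.157²]/42 = 26.1492
SE = √(s_p²·(1/19+1/25)) = 1.5564
t = (32.684−33.560)/1.5564 = -0.5627
df = 42

test statistic = -0.563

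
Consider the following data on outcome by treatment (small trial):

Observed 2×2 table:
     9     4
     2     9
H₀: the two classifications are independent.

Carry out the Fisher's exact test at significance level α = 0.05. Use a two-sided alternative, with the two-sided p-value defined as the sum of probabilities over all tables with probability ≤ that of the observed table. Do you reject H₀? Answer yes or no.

Margins: r₁=13, r₂=11, c₁=11, c₂=13, n=24
p_obs = C(13,9)·C(11,2)/C(24,11); sum pmf over tables with pmf ≤ p_obs
p-value (two-sided) = 0.01882
At α=0.05: p < α → reject H₀

reject H₀: yes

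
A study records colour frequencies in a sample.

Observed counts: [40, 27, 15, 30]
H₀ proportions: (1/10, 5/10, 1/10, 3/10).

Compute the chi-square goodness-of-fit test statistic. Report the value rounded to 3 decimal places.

n = 112; E_i = n·p_i = [11.20, 56.00, 11.20, 33.60]
χ² = (40−11.20)²/11.20 + (27−56.00)²/56.00 + (15−11.20)²/11.20 + (30−33.60)²/33.60 = 90.7500
df = 3

test statistic = 90.750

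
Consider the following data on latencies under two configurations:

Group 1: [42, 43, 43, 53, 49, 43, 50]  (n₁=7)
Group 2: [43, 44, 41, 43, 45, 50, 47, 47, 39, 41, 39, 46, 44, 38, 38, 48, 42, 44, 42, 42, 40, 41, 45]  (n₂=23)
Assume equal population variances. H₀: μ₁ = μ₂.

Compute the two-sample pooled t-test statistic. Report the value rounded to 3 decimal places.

x̄₁=46.143, s₁=4.413, n₁=7
x̄₂=43.000, s₂=3.247, n₂=23
s_p² = [6·4.413² + 22·3.247²]/28 = 12.4592
SE = √(s_p²·(1/7+1/23)) = 1.5237
t = (46.143−43.000)/1.5237 = 2.0627
df = 28

test statistic = 2.063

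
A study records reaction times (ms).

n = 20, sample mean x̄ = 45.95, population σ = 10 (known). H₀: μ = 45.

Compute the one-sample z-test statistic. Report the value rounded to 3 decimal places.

SE = σ/√n = 10/√20 = 2.2361
z = (x̄−μ₀)/SE = (45.95−45)/2.2361 = 0.4249

test statistic = 0.425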